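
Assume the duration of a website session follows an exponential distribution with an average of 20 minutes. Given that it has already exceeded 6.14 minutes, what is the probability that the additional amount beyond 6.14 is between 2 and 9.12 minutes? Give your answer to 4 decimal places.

0.2710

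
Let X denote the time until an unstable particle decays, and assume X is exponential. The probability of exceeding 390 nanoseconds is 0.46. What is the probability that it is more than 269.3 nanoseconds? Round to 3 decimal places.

0.585

e^(−λ·390) = 0.46 ⇒ λ = −ln(0.46)/390 = 0.0019911.
P(X > 269.3) = e^(−0.0019911·269.3) = e^(−0.5362) ≈ 0.585.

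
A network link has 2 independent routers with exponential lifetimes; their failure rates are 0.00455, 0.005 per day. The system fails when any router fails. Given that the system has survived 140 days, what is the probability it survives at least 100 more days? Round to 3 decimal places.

0.385

Time to first failure ~ Exp(Σλ) with Σλ = 0.00955.
By memorylessness, P(T > 140+100 | T > 140) = P(T > 100) = e^(−0.00955·100) ≈ 0.385.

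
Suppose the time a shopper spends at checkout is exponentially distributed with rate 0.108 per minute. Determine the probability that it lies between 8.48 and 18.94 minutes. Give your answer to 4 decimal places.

0.2709

P(8.48 < X < 18.94) = e^(−λ·8.48) − e^(−λ·18.94) = 0.40018 − 0.12931 ≈ 0.2709.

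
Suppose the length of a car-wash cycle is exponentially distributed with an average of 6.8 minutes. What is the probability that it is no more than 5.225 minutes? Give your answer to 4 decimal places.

0.5362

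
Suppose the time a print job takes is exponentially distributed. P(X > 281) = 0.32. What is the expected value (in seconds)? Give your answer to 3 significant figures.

e^(−λ·281) = 0.32 ⇒ λ = −ln(0.32)/281 = 0.00405493.
Mean = 1/λ = 246.614 seconds.

247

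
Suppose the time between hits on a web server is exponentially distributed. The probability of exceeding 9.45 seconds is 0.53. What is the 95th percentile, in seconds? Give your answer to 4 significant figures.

44.59

e^(−λ·9.45) = 0.53 ⇒ λ = −ln(0.53)/9.45 = 0.0671829.
95th percentile: 1 − e^(−λt) = 0.95, t = −ln(0.05)/λ = 44.5907 seconds.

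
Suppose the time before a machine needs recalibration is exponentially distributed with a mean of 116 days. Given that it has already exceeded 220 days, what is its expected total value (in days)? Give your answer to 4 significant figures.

336.0

The rate is λ = 1/116 = 0.00862069 per day.
By memorylessness, E[X | X > 220] = 220 + 1/λ = 220 + 116 = 336 days.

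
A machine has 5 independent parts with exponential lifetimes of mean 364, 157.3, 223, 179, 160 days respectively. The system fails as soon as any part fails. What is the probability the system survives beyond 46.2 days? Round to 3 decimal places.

0.309

The first failure time is exponential with rate Σλ_i = 1/364 + 1/157.3 + 1/223 + 1/179 + 1/160 = 0.0254254 per day.
P(min > 46.2) = e^(−0.0254254·46.2) = e^(−1.1747) ≈ 0.309.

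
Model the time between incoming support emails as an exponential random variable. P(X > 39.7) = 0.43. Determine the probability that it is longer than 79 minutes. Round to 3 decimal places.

e^(−λ·39.7) = 0.43 ⇒ λ = −ln(0.43)/39.7 = 0.0212587.
P(X > 79) = e^(−0.0212587·79) = e^(−1.6794) ≈ 0.186.

0.186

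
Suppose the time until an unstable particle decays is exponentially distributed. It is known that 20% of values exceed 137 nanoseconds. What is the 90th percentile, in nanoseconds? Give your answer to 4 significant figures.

e^(−λ·137) = 0.20 ⇒ λ = −ln(0.20)/137 = 0.0117477.
90th percentile: 1 − e^(−λt) = 0.9, t = −ln(0.1)/λ = 196.003 nanoseconds.

196.0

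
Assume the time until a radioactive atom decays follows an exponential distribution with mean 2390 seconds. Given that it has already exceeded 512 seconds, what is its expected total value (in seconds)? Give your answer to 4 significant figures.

2902

The rate is λ = 1/2390 = 0.00041841 per second.
By memorylessness, E[X | X > 512] = 512 + 1/λ = 512 + 2390 = 2902 seconds.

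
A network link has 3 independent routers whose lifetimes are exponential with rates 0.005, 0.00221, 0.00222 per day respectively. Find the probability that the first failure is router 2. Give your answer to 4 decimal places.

The time to first failure is exponential with rate Σλ = 0.005 + 0.00221 + 0.00222 = 0.00943.
P(router 2 first) = λ_2/Σλ = 0.00221/0.00943 ≈ 0.2344.

0.2344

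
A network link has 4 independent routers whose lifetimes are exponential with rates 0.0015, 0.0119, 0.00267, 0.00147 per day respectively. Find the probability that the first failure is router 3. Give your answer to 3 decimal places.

The time to first failure is exponential with rate Σλ = 0.0015 + 0.0119 + 0.00267 + 0.00147 = 0.01754.
P(router 3 first) = λ_3/Σλ = 0.00267/0.01754 ≈ 0.152.

0.152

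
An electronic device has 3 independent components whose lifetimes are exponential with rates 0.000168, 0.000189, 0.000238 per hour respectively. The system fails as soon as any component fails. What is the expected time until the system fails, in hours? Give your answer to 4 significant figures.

1681

The time to first failure is exponential with rate Σλ = 0.000168 + 0.000189 + 0.000238 = 0.000595.
E[min] = 1/Σλ = 1/0.000595 = 1680.67 hours.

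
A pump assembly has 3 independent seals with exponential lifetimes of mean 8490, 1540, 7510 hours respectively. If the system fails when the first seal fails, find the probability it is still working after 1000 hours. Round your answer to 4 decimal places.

0.4065

The first failure time is exponential with rate Σλ_i = 1/8490 + 1/1540 + 1/7510 = 0.000900292 per hour.
P(min > 1000) = e^(−0.000900292·1000) = e^(−0.90029) ≈ 0.4065.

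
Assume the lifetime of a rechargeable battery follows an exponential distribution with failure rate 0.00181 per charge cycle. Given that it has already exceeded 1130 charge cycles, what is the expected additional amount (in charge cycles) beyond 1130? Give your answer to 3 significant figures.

By memorylessness, the remaining amount past any threshold is again Exp(λ) with mean 1/λ = 552.486 charge cycles.

552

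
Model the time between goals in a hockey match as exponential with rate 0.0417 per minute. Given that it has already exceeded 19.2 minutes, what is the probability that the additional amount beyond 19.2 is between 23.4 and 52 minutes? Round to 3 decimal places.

0.263

Memoryless: the residual past 19.2 is again Exp(λ).
P(23.4 < residual < 52) = e^(−λ·23.4) − e^(−λ·52) = 0.37690 − 0.11436 ≈ 0.263.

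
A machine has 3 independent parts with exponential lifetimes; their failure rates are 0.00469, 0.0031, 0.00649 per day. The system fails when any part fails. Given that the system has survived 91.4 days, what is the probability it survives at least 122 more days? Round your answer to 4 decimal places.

Time to first failure ~ Exp(Σλ) with Σλ = 0.01428.
By memorylessness, P(T > 91.4+122 | T > 91.4) = P(T > 122) = e^(−0.01428·122) ≈ 0.1751.

0.1751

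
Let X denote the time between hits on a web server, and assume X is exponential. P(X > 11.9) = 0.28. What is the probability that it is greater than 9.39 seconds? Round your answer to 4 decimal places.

e^(−λ·11.9) = 0.28 ⇒ λ = −ln(0.28)/11.9 = 0.106972.
P(X > 9.39) = e^(−0.106972·9.39) = e^(−1.0045) ≈ 0.3662.

0.3662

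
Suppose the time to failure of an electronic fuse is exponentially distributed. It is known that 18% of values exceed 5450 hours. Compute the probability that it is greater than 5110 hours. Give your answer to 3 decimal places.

0.200

e^(−λ·5450) = 0.18 ⇒ λ = −ln(0.18)/5450 = 0.000314642.
P(X > 5110) = e^(−0.000314642·5110) = e^(−1.6078) ≈ 0.200.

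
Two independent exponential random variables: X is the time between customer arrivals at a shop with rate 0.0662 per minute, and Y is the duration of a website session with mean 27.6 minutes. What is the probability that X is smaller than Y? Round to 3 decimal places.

λ_1 = 0.0662, λ_2 = 1/27.6 = 0.0362319.
For independent exponentials, P(X < Y) = λ_1/(λ_1+λ_2) = 0.0662/0.102432 ≈ 0.646.

0.646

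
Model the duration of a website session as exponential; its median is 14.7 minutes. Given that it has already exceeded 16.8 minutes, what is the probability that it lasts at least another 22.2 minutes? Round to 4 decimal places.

0.3511

For an exponential, median = ln(2)/λ, so λ = ln 2 / 14.7 = 0.0471529 per minute.
P(X > s+t | X > s) = e^(−λ(s+t))/e^(−λs) = e^(−λt), independent of s = 16.8.
P(X > 22.2) = e^(−1.0468) ≈ 0.3511.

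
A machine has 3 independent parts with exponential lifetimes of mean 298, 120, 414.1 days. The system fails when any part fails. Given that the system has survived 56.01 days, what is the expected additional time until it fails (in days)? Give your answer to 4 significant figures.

First-failure rate Σλ = 1/298 + 1/120 + 1/414.1 = 0.0141039.
By memorylessness the expected residual is 1/Σλ = 70.9023 days, regardless of the 56.01 already elapsed.

70.90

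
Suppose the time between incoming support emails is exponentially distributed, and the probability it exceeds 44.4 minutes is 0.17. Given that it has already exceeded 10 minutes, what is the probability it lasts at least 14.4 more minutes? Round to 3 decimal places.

From e^(−λ·44.4) = 0.17, λ = −ln(0.17)/44.4 = 0.0399089.
Memoryless: P(X > 10+14.4 | X > 10) = P(X > 14.4) = e^(−0.0399089·14.4) ≈ 0.563.

0.563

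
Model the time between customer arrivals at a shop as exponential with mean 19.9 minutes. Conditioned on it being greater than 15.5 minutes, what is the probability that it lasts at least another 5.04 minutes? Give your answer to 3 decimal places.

The rate is λ = 1/19.9 = 0.0502513 per minute.
By the memoryless property, P(X > 15.5+5.04 | X > 15.5) = P(X > 5.04).
P(X > 5.04) = e^(−0.25327) ≈ 0.776.

0.776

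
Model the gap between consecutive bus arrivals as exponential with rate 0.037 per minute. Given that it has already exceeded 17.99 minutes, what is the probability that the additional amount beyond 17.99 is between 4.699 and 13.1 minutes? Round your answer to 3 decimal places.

Memoryless: the residual past 17.99 is again Exp(λ).
P(4.699 < residual < 13.1) = e^(−λ·4.699) − e^(−λ·13.1) = 0.84041 − 0.61588 ≈ 0.225.

0.225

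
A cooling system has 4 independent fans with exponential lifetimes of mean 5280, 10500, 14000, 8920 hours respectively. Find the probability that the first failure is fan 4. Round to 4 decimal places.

Rates: λ_i = 1/mean_i → 0.000189394, 0.0000952381, 0.0000714286, 0.000112108; Σλ = 0.000468168.
P(fan 4 first) = λ_4/Σλ = 0.000112108/0.000468168 ≈ 0.2395.

0.2395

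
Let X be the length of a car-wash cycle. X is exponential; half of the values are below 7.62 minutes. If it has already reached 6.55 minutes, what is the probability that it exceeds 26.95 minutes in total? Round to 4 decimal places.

For an exponential, median = ln(2)/λ, so λ = ln 2 / 7.62 = 0.0909642 per minute.
The exponential is memoryless, so the remaining time is again Exp(λ): the condition X > 6.55 is irrelevant.
P(X > 20.4) = e^(−1.8557) ≈ 0.1563.

0.1563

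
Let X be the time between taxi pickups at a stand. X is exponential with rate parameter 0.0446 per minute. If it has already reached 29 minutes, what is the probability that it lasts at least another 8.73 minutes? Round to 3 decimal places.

P(X > s+t | X > s) = e^(−λ(s+t))/e^(−λs) = e^(−λt), independent of s = 29.
P(X > 8.73) = e^(−0.38936) ≈ 0.677.

0.677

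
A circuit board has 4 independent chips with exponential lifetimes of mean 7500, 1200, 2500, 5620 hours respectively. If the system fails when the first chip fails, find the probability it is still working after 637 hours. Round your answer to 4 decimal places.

0.3738

The first failure time is exponential with rate Σλ_i = 1/7500 + 1/1200 + 1/2500 + 1/5620 = 0.0015446 per hour.
P(min > 637) = e^(−0.0015446·637) = e^(−0.98391) ≈ 0.3738.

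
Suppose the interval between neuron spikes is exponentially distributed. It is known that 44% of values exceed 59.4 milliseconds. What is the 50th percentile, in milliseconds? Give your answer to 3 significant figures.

e^(−λ·59.4) = 0.44 ⇒ λ = −ln(0.44)/59.4 = 0.0138212.
50th percentile: 1 − e^(−λt) = 0.5, t = −ln(0.5)/λ = 50.1509 milliseconds.

50.2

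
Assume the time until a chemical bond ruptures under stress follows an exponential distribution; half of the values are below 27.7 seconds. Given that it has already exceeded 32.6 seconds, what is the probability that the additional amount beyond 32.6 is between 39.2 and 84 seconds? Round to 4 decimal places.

0.2528

For an exponential, median = ln(2)/λ, so λ = ln 2 / 27.7 = 0.0250234 per second.
Memoryless: the residual past 32.6 is again Exp(λ).
P(39.2 < residual < 84) = e^(−λ·39.2) − e^(−λ·84) = 0.37497 − 0.12222 ≈ 0.2528.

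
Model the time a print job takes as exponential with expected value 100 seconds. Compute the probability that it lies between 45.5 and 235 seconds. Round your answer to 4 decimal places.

The rate is λ = 1/100 = 0.01 per second.
P(45.5 < X < 235) = e^(−λ·45.5) − e^(−λ·235) = 0.63445 − 0.09537 ≈ 0.5391.

0.5391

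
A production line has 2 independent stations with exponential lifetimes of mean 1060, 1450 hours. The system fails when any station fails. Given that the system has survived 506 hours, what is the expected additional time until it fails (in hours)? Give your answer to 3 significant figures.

612

First-failure rate Σλ = 1/1060 + 1/1450 = 0.00163305.
By memorylessness the expected residual is 1/Σλ = 612.351 hours, regardless of the 506 already elapsed.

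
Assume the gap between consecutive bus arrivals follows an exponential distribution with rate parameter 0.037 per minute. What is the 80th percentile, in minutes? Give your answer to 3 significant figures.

Set 1 − e^(−λt) = 0.8, so t = −ln(0.2)/λ = 1.6094/0.037 ≈ 43.4983 minutes.

43.5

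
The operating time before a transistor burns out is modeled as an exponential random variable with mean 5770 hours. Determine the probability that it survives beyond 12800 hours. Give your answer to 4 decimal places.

The rate is λ = 1/5770 = 0.00017331 per hour.
P(X > 12800) = e^(−λ·12800) = e^(−2.2184) ≈ 0.1088.

0.1088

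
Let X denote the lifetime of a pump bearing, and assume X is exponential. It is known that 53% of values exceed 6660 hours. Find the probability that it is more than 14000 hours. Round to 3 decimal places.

e^(−λ·6660) = 0.53 ⇒ λ = −ln(0.53)/6660 = 0.0000953271.
P(X > 14000) = e^(−0.0000953271·14000) = e^(−1.3346) ≈ 0.263.

0.263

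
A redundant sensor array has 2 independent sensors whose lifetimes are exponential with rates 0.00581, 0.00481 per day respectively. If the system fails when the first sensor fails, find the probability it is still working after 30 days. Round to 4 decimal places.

0.7272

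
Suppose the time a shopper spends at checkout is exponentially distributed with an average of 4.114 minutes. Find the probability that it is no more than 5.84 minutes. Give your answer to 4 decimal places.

0.7582

The rate is λ = 1/4.114 = 0.243072 per minute.
P(X ≤ 5.84) = 1 − e^(−λ·5.84) = 1 − e^(−1.4195) ≈ 0.7582.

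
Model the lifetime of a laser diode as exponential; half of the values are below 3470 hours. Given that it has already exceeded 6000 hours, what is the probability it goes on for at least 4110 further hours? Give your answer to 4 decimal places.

For an exponential, median = ln(2)/λ, so λ = ln 2 / 3470 = 0.000199754 per hour.
By the memoryless property, P(X > 6000+4110 | X > 6000) = P(X > 4110).
P(X > 4110) = e^(−0.82099) ≈ 0.4400.

0.4400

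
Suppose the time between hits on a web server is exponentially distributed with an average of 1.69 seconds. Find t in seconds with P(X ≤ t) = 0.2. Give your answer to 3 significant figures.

The rate is λ = 1/1.69 = 0.591716 per second.
Set 1 − e^(−λt) = 0.2, so t = −ln(0.8)/λ = 0.22314/0.591716 ≈ 0.377113 seconds.

0.377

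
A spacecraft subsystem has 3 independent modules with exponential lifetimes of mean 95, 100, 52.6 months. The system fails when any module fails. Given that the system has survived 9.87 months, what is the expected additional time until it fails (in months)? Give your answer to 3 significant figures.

25.3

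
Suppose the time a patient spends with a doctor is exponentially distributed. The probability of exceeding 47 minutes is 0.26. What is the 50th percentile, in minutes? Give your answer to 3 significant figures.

e^(−λ·47) = 0.26 ⇒ λ = −ln(0.26)/47 = 0.0286611.
50th percentile: 1 − e^(−λt) = 0.5, t = −ln(0.5)/λ = 24.1842 minutes.

24.2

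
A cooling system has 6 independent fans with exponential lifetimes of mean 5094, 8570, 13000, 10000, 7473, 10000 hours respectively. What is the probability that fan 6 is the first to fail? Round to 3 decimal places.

Rates: λ_i = 1/mean_i → 0.000196309, 0.000116686, 0.0000769231, 0.0001, 0.000133815, 0.0001; Σλ = 0.000723734.
P(fan 6 first) = λ_6/Σλ = 0.0001/0.000723734 ≈ 0.138.

0.138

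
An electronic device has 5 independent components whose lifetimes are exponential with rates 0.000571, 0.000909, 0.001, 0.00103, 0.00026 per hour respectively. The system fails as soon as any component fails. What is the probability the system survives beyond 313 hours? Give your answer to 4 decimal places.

0.3073

The time to first failure is exponential with rate Σλ = 0.000571 + 0.000909 + 0.001 + 0.00103 + 0.00026 = 0.00377.
P(min > 313) = e^(−0.00377·313) = e^(−1.18) ≈ 0.3073.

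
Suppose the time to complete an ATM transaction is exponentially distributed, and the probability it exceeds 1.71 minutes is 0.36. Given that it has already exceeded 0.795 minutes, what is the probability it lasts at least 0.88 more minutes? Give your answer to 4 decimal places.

From e^(−λ·1.71) = 0.36, λ = −ln(0.36)/1.71 = 0.597457.
Memoryless: P(X > 0.795+0.88 | X > 0.795) = P(X > 0.88) = e^(−0.597457·0.88) ≈ 0.5911.

0.5911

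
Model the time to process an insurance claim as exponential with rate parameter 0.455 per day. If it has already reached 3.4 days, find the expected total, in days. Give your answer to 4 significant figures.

By memorylessness, E[X | X > 3.4] = 3.4 + 1/λ = 3.4 + 2.1978 = 5.5978 days.

5.598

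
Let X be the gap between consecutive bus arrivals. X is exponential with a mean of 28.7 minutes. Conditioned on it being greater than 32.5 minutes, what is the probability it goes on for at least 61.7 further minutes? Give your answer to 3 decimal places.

0.117

The rate is λ = 1/28.7 = 0.0348432 per minute.
The exponential is memoryless, so the remaining time is again Exp(λ): the condition X > 32.5 is irrelevant.
P(X > 61.7) = e^(−2.1498) ≈ 0.117.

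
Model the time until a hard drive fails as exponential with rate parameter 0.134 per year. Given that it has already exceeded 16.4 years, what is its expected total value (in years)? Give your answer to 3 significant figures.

By memorylessness, E[X | X > 16.4] = 16.4 + 1/λ = 16.4 + 7.46269 = 23.8627 years.

23.9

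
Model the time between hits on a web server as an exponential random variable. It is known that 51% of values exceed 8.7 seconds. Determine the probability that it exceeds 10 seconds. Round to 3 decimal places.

0.461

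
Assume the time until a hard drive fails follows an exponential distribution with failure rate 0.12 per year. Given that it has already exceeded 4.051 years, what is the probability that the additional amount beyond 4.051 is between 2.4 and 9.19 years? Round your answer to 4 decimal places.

0.4178

Memoryless: the residual past 4.051 is again Exp(λ).
P(2.4 < residual < 9.19) = e^(−λ·2.4) − e^(−λ·9.19) = 0.74976 − 0.33194 ≈ 0.4178.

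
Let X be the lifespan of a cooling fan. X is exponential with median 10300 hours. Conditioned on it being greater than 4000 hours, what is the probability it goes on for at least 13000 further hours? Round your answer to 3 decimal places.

0.417

For an exponential, median = ln(2)/λ, so λ = ln 2 / 10300 = 0.0000672958 per hour.
The exponential is memoryless, so the remaining time is again Exp(λ): the condition X > 4000 is irrelevant.
P(X > 13000) = e^(−0.87485) ≈ 0.417.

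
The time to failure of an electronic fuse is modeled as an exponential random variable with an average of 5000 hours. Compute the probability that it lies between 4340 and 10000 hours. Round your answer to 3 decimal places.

0.284

The rate is λ = 1/5000 = 0.0002 per hour.
P(4340 < X < 10000) = e^(−λ·4340) − e^(−λ·10000) = 0.41979 − 0.13534 ≈ 0.284.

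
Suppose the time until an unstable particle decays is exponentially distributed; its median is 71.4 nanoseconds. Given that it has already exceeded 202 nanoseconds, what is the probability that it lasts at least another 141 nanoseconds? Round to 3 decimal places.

For an exponential, median = ln(2)/λ, so λ = ln 2 / 71.4 = 0.00970794 per nanosecond.
The exponential is memoryless, so the remaining time is again Exp(λ): the condition X > 202 is irrelevant.
P(X > 141) = e^(−1.3688) ≈ 0.254.

0.254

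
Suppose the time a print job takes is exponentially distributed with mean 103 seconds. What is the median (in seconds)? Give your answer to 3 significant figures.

71.4

The rate is λ = 1/103 = 0.00970874 per second.
Set 1 − e^(−λt) = 0.5, so t = −ln(0.5)/λ = 0.69315/0.00970874 ≈ 71.3942 seconds.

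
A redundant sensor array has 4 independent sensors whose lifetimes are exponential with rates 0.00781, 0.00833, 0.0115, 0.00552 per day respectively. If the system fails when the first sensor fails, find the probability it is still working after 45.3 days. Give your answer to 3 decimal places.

0.223

The time to first failure is exponential with rate Σλ = 0.00781 + 0.00833 + 0.0115 + 0.00552 = 0.03316.
P(min > 45.3) = e^(−0.03316·45.3) = e^(−1.5021) ≈ 0.223.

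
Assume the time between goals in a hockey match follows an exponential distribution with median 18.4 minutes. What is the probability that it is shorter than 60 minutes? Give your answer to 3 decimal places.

0.896

For an exponential, median = ln(2)/λ, so λ = ln 2 / 18.4 = 0.037671 per minute.
P(X ≤ 60) = 1 − e^(−λ·60) = 1 − e^(−2.2603) ≈ 0.896.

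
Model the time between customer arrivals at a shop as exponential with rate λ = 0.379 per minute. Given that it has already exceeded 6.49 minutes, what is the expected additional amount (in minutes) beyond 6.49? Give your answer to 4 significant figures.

2.639

By memorylessness, the remaining amount past any threshold is again Exp(λ) with mean 1/λ = 2.63852 minutes.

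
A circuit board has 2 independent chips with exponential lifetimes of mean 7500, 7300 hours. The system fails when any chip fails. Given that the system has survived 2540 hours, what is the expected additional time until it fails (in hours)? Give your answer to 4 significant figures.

3699

First-failure rate Σλ = 1/7500 + 1/7300 = 0.00027032.
By memorylessness the expected residual is 1/Σλ = 3699.32 hours, regardless of the 2540 already elapsed.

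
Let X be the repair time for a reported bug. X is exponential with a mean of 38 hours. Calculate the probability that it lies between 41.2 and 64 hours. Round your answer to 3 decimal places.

The rate is λ = 1/38 = 0.0263158 per hour.
P(41.2 < X < 64) = e^(−λ·41.2) − e^(−λ·64) = 0.33817 − 0.18559 ≈ 0.153.

0.153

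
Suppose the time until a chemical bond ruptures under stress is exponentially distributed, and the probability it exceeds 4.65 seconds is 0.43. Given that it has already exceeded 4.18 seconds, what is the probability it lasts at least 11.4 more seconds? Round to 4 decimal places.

0.1263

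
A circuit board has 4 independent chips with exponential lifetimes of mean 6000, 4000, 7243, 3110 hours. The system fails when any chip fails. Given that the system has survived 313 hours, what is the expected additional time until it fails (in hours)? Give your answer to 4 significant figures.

First-failure rate Σλ = 1/6000 + 1/4000 + 1/7243 + 1/3110 = 0.000876274.
By memorylessness the expected residual is 1/Σλ = 1141.2 hours, regardless of the 313 already elapsed.

1141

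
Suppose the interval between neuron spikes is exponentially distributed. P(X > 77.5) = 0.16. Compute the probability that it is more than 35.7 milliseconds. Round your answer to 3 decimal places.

e^(−λ·77.5) = 0.16 ⇒ λ = −ln(0.16)/77.5 = 0.0236462.
P(X > 35.7) = e^(−0.0236462·35.7) = e^(−0.84417) ≈ 0.430.

0.430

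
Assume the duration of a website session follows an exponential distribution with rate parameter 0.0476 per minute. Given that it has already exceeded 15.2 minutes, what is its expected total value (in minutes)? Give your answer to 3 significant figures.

By memorylessness, E[X | X > 15.2] = 15.2 + 1/λ = 15.2 + 21.0084 = 36.2084 minutes.

36.2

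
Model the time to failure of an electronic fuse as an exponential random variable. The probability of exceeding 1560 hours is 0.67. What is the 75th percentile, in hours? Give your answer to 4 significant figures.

5400

e^(−λ·1560) = 0.67 ⇒ λ = −ln(0.67)/1560 = 0.000256716.
75th percentile: 1 − e^(−λt) = 0.75, t = −ln(0.25)/λ = 5400.1 hours.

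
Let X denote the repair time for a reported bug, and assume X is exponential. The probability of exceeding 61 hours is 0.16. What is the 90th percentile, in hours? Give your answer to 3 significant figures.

e^(−λ·61) = 0.16 ⇒ λ = −ln(0.16)/61 = 0.0300423.
90th percentile: 1 − e^(−λt) = 0.9, t = −ln(0.1)/λ = 76.6447 hours.

76.6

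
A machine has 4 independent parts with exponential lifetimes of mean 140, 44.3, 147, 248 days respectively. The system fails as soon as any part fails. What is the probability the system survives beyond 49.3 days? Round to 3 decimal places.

The first failure time is exponential with rate Σλ_i = 1/140 + 1/44.3 + 1/147 + 1/248 = 0.0405512 per day.
P(min > 49.3) = e^(−0.0405512·49.3) = e^(−1.9992) ≈ 0.135.

0.135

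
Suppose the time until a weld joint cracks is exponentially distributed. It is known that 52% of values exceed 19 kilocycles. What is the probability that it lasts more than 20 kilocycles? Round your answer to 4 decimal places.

0.5024

e^(−λ·19) = 0.52 ⇒ λ = −ln(0.52)/19 = 0.0344172.
P(X > 20) = e^(−0.0344172·20) = e^(−0.68834) ≈ 0.5024.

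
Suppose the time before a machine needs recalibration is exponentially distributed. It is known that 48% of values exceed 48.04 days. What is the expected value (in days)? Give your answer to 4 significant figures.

65.45

e^(−λ·48.04) = 0.48 ⇒ λ = −ln(0.48)/48.04 = 0.0152783.
Mean = 1/λ = 65.4523 days.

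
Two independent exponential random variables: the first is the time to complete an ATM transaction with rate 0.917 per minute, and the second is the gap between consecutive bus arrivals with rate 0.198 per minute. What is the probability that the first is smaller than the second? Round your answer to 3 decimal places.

λ_1 = 0.917, λ_2 = 0.198.
For independent exponentials, P(the first < the second) = λ_1/(λ_1+λ_2) = 0.917/1.115 ≈ 0.822.

0.822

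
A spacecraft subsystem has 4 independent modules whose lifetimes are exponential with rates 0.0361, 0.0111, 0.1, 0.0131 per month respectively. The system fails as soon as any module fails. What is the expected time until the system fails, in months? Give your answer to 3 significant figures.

6.24

The time to first failure is exponential with rate Σλ = 0.0361 + 0.0111 + 0.1 + 0.0131 = 0.1603.
E[min] = 1/Σλ = 1/0.1603 = 6.2383 months.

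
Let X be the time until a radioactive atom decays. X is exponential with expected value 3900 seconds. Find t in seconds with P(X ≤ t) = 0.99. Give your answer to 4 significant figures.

The rate is λ = 1/3900 = 0.00025641 per second.
Set 1 − e^(−λt) = 0.99, so t = −ln(0.01)/λ = 4.6052/0.00025641 ≈ 17960.2 seconds.

17960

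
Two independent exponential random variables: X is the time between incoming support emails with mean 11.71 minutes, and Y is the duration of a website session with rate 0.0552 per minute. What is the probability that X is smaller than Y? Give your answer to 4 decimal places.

λ_1 = 1/11.71 = 0.0853971, λ_2 = 0.0552.
For independent exponentials, P(X < Y) = λ_1/(λ_1+λ_2) = 0.0853971/0.140597 ≈ 0.6074.

0.6074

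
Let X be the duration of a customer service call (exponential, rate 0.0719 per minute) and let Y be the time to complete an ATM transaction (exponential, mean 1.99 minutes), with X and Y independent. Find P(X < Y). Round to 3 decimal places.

0.125

λ_1 = 0.0719, λ_2 = 1/1.99 = 0.502513.
For independent exponentials, P(X < Y) = λ_1/(λ_1+λ_2) = 0.0719/0.574413 ≈ 0.125.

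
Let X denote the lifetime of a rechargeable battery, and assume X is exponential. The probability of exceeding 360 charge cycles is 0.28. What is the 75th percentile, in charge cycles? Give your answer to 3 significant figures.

e^(−λ·360) = 0.28 ⇒ λ = −ln(0.28)/360 = 0.00353602.
75th percentile: 1 − e^(−λt) = 0.75, t = −ln(0.25)/λ = 392.05 charge cycles.

392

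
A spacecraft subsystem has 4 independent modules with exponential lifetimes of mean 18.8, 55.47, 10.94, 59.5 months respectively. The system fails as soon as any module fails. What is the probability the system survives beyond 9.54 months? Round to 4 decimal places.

0.1805

The first failure time is exponential with rate Σλ_i = 1/18.8 + 1/55.47 + 1/10.94 + 1/59.5 = 0.179434 per month.
P(min > 9.54) = e^(−0.179434·9.54) = e^(−1.7118) ≈ 0.1805.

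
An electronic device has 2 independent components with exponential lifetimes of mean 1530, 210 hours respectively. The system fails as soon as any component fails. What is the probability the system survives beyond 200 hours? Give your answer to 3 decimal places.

0.339

The first failure time is exponential with rate Σλ_i = 1/1530 + 1/210 = 0.0054155 per hour.
P(min > 200) = e^(−0.0054155·200) = e^(−1.0831) ≈ 0.339.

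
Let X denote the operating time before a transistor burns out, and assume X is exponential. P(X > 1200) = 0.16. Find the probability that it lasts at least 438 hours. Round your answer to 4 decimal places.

0.5123

e^(−λ·1200) = 0.16 ⇒ λ = −ln(0.16)/1200 = 0.00152715.
P(X > 438) = e^(−0.00152715·438) = e^(−0.66889) ≈ 0.5123.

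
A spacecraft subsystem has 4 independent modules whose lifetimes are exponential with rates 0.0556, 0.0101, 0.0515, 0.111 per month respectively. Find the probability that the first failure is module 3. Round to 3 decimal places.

The time to first failure is exponential with rate Σλ = 0.0556 + 0.0101 + 0.0515 + 0.111 = 0.2282.
P(module 3 first) = λ_3/Σλ = 0.0515/0.2282 ≈ 0.226.

0.226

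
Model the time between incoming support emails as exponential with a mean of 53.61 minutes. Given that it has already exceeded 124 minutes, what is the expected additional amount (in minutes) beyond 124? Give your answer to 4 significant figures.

53.61

The rate is λ = 1/53.61 = 0.0186532 per minute.
By memorylessness, the remaining amount past any threshold is again Exp(λ) with mean 1/λ = 53.61 minutes.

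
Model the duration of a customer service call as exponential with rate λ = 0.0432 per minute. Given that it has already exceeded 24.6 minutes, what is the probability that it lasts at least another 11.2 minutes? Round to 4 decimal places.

P(X > s+t | X > s) = e^(−λ(s+t))/e^(−λs) = e^(−λt), independent of s = 24.6.
P(X > 11.2) = e^(−0.48384) ≈ 0.6164.

0.6164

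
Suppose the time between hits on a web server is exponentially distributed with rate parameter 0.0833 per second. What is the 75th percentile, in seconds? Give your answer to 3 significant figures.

16.6

Set 1 − e^(−λt) = 0.75, so t = −ln(0.25)/λ = 1.3863/0.0833 ≈ 16.6422 seconds.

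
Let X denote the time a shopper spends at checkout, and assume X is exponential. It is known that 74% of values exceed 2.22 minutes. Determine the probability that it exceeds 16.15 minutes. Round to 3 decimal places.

0.112

e^(−λ·2.22) = 0.74 ⇒ λ = −ln(0.74)/2.22 = 0.135633.
P(X > 16.15) = e^(−0.135633·16.15) = e^(−2.1905) ≈ 0.112.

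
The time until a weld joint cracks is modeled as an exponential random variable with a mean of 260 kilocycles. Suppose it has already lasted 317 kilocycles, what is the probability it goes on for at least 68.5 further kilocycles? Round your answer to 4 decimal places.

The rate is λ = 1/260 = 0.00384615 per kilocycle.
By the memoryless property, P(X > 317+68.5 | X > 317) = P(X > 68.5).
P(X > 68.5) = e^(−0.26346) ≈ 0.7684.

0.7684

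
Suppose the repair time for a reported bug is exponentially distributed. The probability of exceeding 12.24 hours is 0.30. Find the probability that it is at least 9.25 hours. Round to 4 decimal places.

e^(−λ·12.24) = 0.30 ⇒ λ = −ln(0.30)/12.24 = 0.0983638.
P(X > 9.25) = e^(−0.0983638·9.25) = e^(−0.90987) ≈ 0.4026.

0.4026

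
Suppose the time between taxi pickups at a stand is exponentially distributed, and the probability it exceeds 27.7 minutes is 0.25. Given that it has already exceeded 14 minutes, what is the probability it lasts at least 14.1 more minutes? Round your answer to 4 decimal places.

From e^(−λ·27.7) = 0.25, λ = −ln(0.25)/27.7 = 0.0500467.
Memoryless: P(X > 14+14.1 | X > 14) = P(X > 14.1) = e^(−0.0500467·14.1) ≈ 0.4938.

0.4938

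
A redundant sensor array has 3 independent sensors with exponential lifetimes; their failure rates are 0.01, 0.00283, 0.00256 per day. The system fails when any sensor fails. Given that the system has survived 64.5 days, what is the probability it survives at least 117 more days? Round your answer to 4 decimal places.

0.1652

Time to first failure ~ Exp(Σλ) with Σλ = 0.01539.
By memorylessness, P(T > 64.5+117 | T > 64.5) = P(T > 117) = e^(−0.01539·117) ≈ 0.1652.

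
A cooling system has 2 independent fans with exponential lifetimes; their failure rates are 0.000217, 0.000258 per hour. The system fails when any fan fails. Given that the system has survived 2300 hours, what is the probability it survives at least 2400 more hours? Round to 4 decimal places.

Time to first failure ~ Exp(Σλ) with Σλ = 0.000475.
By memorylessness, P(T > 2300+2400 | T > 2300) = P(T > 2400) = e^(−0.000475·2400) ≈ 0.3198.

0.3198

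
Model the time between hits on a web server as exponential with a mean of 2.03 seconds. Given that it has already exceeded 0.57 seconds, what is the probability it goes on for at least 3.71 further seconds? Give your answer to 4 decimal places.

The rate is λ = 1/2.03 = 0.492611 per second.
The exponential is memoryless, so the remaining time is again Exp(λ): the condition X > 0.57 is irrelevant.
P(X > 3.71) = e^(−1.8276) ≈ 0.1608.

0.1608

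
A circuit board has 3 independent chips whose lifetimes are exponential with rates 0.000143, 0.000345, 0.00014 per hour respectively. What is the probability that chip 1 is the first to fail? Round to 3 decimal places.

0.228

The time to first failure is exponential with rate Σλ = 0.000143 + 0.000345 + 0.00014 = 0.000628.
P(chip 1 first) = λ_1/Σλ = 0.000143/0.000628 ≈ 0.228.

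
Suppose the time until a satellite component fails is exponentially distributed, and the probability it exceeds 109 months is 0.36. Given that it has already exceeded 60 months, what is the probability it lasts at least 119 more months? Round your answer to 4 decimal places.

0.3278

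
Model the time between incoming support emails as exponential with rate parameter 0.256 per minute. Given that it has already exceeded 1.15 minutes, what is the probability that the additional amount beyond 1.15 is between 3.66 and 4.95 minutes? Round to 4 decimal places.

Memoryless: the residual past 1.15 is again Exp(λ).
P(3.66 < residual < 4.95) = e^(−λ·3.66) − e^(−λ·4.95) = 0.39182 − 0.28162 ≈ 0.1102.

0.1102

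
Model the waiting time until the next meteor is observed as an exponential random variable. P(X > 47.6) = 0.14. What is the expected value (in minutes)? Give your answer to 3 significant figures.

e^(−λ·47.6) = 0.14 ⇒ λ = −ln(0.14)/47.6 = 0.0413049.
Mean = 1/λ = 24.2102 minutes.

24.2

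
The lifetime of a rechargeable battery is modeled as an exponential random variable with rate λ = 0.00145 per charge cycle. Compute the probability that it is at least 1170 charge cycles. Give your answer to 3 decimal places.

0.183

P(X > 1170) = e^(−λ·1170) = e^(−1.6965) ≈ 0.183.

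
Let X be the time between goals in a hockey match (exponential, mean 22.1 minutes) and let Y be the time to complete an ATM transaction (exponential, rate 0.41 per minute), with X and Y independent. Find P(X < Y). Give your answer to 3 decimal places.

λ_1 = 1/22.1 = 0.0452489, λ_2 = 0.41.
For independent exponentials, P(X < Y) = λ_1/(λ_1+λ_2) = 0.0452489/0.455249 ≈ 0.099.

0.099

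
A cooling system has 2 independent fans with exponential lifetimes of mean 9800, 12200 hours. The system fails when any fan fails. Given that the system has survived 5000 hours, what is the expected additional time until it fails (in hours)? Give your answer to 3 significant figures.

First-failure rate Σλ = 1/9800 + 1/12200 = 0.000184008.
By memorylessness the expected residual is 1/Σλ = 5434.55 hours, regardless of the 5000 already elapsed.

5430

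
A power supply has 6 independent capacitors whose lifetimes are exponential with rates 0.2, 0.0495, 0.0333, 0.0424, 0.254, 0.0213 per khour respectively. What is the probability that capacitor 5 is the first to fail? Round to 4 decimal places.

0.4230

The time to first failure is exponential with rate Σλ = 0.2 + 0.0495 + 0.0333 + 0.0424 + 0.254 + 0.0213 = 0.6005.
P(capacitor 5 first) = λ_5/Σλ = 0.254/0.6005 ≈ 0.4230.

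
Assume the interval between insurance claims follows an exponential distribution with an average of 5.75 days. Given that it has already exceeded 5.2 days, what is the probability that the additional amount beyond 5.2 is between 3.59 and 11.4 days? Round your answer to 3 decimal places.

The rate is λ = 1/5.75 = 0.173913 per day.
Memoryless: the residual past 5.2 is again Exp(λ).
P(3.59 < residual < 11.4) = e^(−λ·3.59) − e^(−λ·11.4) = 0.53561 − 0.13771 ≈ 0.398.

0.398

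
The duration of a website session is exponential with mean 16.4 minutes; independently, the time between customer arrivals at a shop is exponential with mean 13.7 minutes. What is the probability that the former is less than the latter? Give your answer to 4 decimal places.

0.4551

λ_1 = 1/16.4 = 0.0609756, λ_2 = 1/13.7 = 0.0729927.
For independent exponentials, P(the former < the latter) = λ_1/(λ_1+λ_2) = 0.0609756/0.133968 ≈ 0.4551.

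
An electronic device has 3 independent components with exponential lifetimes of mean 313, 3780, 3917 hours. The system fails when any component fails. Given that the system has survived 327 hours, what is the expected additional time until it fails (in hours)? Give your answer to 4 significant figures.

269.2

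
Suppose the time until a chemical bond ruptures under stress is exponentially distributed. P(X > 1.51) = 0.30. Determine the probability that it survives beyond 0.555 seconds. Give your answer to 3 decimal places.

0.642

e^(−λ·1.51) = 0.30 ⇒ λ = −ln(0.30)/1.51 = 0.797333.
P(X > 0.555) = e^(−0.797333·0.555) = e^(−0.44252) ≈ 0.642.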